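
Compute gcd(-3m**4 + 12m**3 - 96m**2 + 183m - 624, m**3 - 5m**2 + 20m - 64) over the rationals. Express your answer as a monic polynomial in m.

Apply the Euclidean algorithm:
  -3m**4 + 12m**3 - 96m**2 + 183m - 624 = (-3m - 3)(m**3 - 5m**2 + 20m - 64) + (-51m**2 + 51m - 816)
  m**3 - 5m**2 + 20m - 64 = (-(1/51)m + 4/51)(-51m**2 + 51m - 816) + (0)
Last nonzero remainder: -51m**2 + 51m - 816. Dividing through by -51 gives the monic gcd m**2 - m + 16.

m**2 - m + 16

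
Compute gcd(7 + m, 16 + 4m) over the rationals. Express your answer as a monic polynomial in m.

By polynomial division,
  m + 7 = (1/4)(4m + 16) + (3)
  4m + 16 = ((4/3)m + 16/3)(3) + (0)
The last nonzero remainder is the constant 3, so the polynomials are coprime and gcd = 1.

1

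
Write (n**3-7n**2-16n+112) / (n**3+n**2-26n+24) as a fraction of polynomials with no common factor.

(n**2-3n-28)/(n**2+5n-6)

By polynomial division,
  n**3-7n**2-16n+112 = (n**3+n**2-26n+24) + (-8n**2+10n+88)
  n**3+n**2-26n+24 = (-(1/8)n-9/32)(-8n**2+10n+88) + (-(195/16)n+195/4)
  -8n**2+10n+88 = ((128/195)n+352/195)(-(195/16)n+195/4) + (0)
Last nonzero remainder: -(195/16)n+195/4. Dividing through by -195/16 gives the monic gcd n-4.
Cancel n-4 from numerator and denominator to get the reduced form.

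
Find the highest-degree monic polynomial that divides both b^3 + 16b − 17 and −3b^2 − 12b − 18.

1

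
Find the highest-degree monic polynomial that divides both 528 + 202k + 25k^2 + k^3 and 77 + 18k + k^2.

Euclidean algorithm in ℚ[k]:
  k^3 + 25k^2 + 202k + 528 = (k + 7)(k^2 + 18k + 77) + (-k - 11)
  k^2 + 18k + 77 = (-k - 7)(-k - 11) + (0)
Last nonzero remainder: -k - 11. Dividing through by -1 gives the monic gcd k + 11.

11 + k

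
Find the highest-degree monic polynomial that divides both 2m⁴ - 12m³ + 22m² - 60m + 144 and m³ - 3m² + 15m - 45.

m - 3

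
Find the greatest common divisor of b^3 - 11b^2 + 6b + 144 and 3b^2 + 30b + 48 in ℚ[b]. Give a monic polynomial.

Euclidean algorithm in ℚ[b]:
  b^3 - 11b^2 + 6b + 144 = ((1/3)b - 7)(3b^2 + 30b + 48) + (200b + 480)
  3b^2 + 30b + 48 = ((3/200)b + 57/500)(200b + 480) + (-168/25)
  200b + 480 = (-(625/21)b - 500/7)(-168/25) + (0)
The last nonzero remainder is the constant -168/25, so the polynomials are coprime and gcd = 1.

1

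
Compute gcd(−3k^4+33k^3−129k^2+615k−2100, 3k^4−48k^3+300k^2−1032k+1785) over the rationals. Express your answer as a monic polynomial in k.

k^2−12k+35

Repeated division with remainder:
  −3k^4+33k^3−129k^2+615k−2100 = (−1)(3k^4−48k^3+300k^2−1032k+1785) + (−15k^3+171k^2−417k−315)
  3k^4−48k^3+300k^2−1032k+1785 = (−(1/5)k+23/25)(−15k^3+171k^2−417k−315) + ((1482/25)k^2−(17784/25)k+10374/5)
  −15k^3+171k^2−417k−315 = (−(125/494)k−75/494)((1482/25)k^2−(17784/25)k+10374/5) + (0)
Last nonzero remainder: (1482/25)k^2−(17784/25)k+10374/5. Dividing through by 1482/25 gives the monic gcd k^2−12k+35.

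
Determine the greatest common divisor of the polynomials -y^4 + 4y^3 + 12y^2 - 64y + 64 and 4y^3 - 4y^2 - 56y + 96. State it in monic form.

y^2 + 2y - 8

By polynomial division,
  -y^4 + 4y^3 + 12y^2 - 64y + 64 = (-(1/4)y + 3/4)(4y^3 - 4y^2 - 56y + 96) + (y^2 + 2y - 8)
  4y^3 - 4y^2 - 56y + 96 = (4y - 12)(y^2 + 2y - 8) + (0)
The last nonzero remainder y^2 + 2y - 8 is already monic.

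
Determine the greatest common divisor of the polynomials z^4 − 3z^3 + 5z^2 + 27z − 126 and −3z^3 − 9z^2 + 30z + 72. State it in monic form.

Euclidean algorithm in ℚ[z]:
  z^4 − 3z^3 + 5z^2 + 27z − 126 = (−(1/3)z + 2)(−3z^3 − 9z^2 + 30z + 72) + (33z^2 − 9z − 270)
  −3z^3 − 9z^2 + 30z + 72 = (−(1/11)z − 36/121)(33z^2 − 9z − 270) + ((336/121)z − 1008/121)
  33z^2 − 9z − 270 = ((1331/112)z + 1815/56)((336/121)z − 1008/121) + (0)
Last nonzero remainder: (336/121)z − 1008/121. Dividing through by 336/121 gives the monic gcd z − 3.

z − 3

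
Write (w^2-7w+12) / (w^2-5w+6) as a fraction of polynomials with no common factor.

(w-4)/(w-2)

Euclidean algorithm in ℚ[w]:
  w^2-7w+12 = (w^2-5w+6) + (-2w+6)
  w^2-5w+6 = (-(1/2)w+1)(-2w+6) + (0)
Last nonzero remainder: -2w+6. Dividing through by -2 gives the monic gcd w-3.
Cancel w-3 from numerator and denominator to get the reduced form.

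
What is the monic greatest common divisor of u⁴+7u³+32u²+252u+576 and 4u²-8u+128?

Apply the Euclidean algorithm:
  u⁴+7u³+32u²+252u+576 = ((1/4)u²+(9/4)u+9/2)(4u²-8u+128) + (0)
Last nonzero remainder: 4u²-8u+128. Dividing through by 4 gives the monic gcd u²-2u+32.

u²-2u+32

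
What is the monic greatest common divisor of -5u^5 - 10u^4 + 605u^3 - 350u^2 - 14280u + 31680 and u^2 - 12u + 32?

u^2 - 12u + 32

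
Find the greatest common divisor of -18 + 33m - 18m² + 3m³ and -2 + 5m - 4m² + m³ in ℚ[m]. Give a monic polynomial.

2 - 3m + m²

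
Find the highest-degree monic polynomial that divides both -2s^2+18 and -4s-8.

Repeated division with remainder:
  -2s^2+18 = ((1/2)s-1)(-4s-8) + (10)
  -4s-8 = (-(2/5)s-4/5)(10) + (0)
The last nonzero remainder is the constant 10, so the polynomials are coprime and gcd = 1.

1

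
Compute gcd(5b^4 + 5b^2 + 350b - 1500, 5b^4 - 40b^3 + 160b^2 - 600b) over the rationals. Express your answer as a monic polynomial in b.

b^2 - 2b + 20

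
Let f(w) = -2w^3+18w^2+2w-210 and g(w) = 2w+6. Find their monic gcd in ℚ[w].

Euclidean algorithm in ℚ[w]:
  -2w^3+18w^2+2w-210 = (-w^2+12w-35)(2w+6) + (0)
Last nonzero remainder: 2w+6. Dividing through by 2 gives the monic gcd w+3.

w+3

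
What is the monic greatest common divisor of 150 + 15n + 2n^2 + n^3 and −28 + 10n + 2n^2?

1

By polynomial division,
  n^3 + 2n^2 + 15n + 150 = ((1/2)n − 3/2)(2n^2 + 10n − 28) + (44n + 108)
  2n^2 + 10n − 28 = ((1/22)n + 14/121)(44n + 108) + (−4900/121)
  44n + 108 = (−(1331/1225)n − 3267/1225)(−4900/121) + (0)
The last nonzero remainder is the constant −4900/121, so the polynomials are coprime and gcd = 1.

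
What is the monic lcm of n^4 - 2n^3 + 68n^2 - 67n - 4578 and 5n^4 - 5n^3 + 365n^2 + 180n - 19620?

Repeated division with remainder:
  n^4 - 2n^3 + 68n^2 - 67n - 4578 = (1/5)(5n^4 - 5n^3 + 365n^2 + 180n - 19620) + (-n^3 - 5n^2 - 103n - 654)
  5n^4 - 5n^3 + 365n^2 + 180n - 19620 = (-5n + 30)(-n^3 - 5n^2 - 103n - 654) + (0)
Last nonzero remainder: -n^3 - 5n^2 - 103n - 654. Dividing through by -1 gives the monic gcd n^3 + 5n^2 + 103n + 654.
Then lcm(f, g) = f·g / gcd(f, g); expanding and making the result monic gives the answer.

n^5 - 8n^4 + 80n^3 - 475n^2 - 4176n + 27468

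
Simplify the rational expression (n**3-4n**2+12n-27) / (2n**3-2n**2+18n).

(n-3)/(2n)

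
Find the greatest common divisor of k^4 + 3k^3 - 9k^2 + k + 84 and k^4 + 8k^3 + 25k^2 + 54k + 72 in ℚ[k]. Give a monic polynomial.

By polynomial division,
  k^4 + 3k^3 - 9k^2 + k + 84 = (k^4 + 8k^3 + 25k^2 + 54k + 72) + (-5k^3 - 34k^2 - 53k + 12)
  k^4 + 8k^3 + 25k^2 + 54k + 72 = (-(1/5)k - 6/25)(-5k^3 - 34k^2 - 53k + 12) + ((156/25)k^2 + (1092/25)k + 1872/25)
  -5k^3 - 34k^2 - 53k + 12 = (-(125/156)k + 25/156)((156/25)k^2 + (1092/25)k + 1872/25) + (0)
Last nonzero remainder: (156/25)k^2 + (1092/25)k + 1872/25. Dividing through by 156/25 gives the monic gcd k^2 + 7k + 12.

k^2 + 7k + 12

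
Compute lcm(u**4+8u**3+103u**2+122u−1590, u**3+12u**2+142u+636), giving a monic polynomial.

u**5+14u**4+151u**3+740u**2−858u−9540

By polynomial division,
  u**4+8u**3+103u**2+122u−1590 = (u−4)(u**3+12u**2+142u+636) + (9u**2+54u+954)
  u**3+12u**2+142u+636 = ((1/9)u+2/3)(9u**2+54u+954) + (0)
Last nonzero remainder: 9u**2+54u+954. Dividing through by 9 gives the monic gcd u**2+6u+106.
Then lcm(f, g) = f·g / gcd(f, g); expanding and making the result monic gives the answer.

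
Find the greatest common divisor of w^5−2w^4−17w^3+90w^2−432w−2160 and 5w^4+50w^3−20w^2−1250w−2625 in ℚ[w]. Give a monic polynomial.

w^2+8w+15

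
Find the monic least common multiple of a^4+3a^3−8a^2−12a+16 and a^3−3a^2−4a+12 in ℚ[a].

a^5−17a^3+12a^2+52a−48

By polynomial division,
  a^4+3a^3−8a^2−12a+16 = (a+6)(a^3−3a^2−4a+12) + (14a^2−56)
  a^3−3a^2−4a+12 = ((1/14)a−3/14)(14a^2−56) + (0)
Last nonzero remainder: 14a^2−56. Dividing through by 14 gives the monic gcd a^2−4.
Then lcm(f, g) = f·g / gcd(f, g); expanding and making the result monic gives the answer.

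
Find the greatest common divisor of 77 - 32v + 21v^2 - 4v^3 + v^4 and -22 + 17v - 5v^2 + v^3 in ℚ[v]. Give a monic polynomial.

Repeated division with remainder:
  v^4 - 4v^3 + 21v^2 - 32v + 77 = (v + 1)(v^3 - 5v^2 + 17v - 22) + (9v^2 - 27v + 99)
  v^3 - 5v^2 + 17v - 22 = ((1/9)v - 2/9)(9v^2 - 27v + 99) + (0)
Last nonzero remainder: 9v^2 - 27v + 99. Dividing through by 9 gives the monic gcd v^2 - 3v + 11.

11 - 3v + v^2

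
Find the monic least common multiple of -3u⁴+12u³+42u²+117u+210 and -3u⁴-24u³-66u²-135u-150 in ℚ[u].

u⁵+u⁴-34u³-109u²-265u-350

By polynomial division,
  -3u⁴+12u³+42u²+117u+210 = (-3u⁴-24u³-66u²-135u-150) + (36u³+108u²+252u+360)
  -3u⁴-24u³-66u²-135u-150 = (-(1/12)u-5/12)(36u³+108u²+252u+360) + (0)
Last nonzero remainder: 36u³+108u²+252u+360. Dividing through by 36 gives the monic gcd u³+3u²+7u+10.
Then lcm(f, g) = f·g / gcd(f, g); expanding and making the result monic gives the answer.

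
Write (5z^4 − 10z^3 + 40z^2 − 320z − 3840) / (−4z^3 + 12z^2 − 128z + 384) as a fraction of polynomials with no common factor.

(−5z^2 + 10z + 120)/(4z − 12)

Apply the Euclidean algorithm:
  5z^4 − 10z^3 + 40z^2 − 320z − 3840 = (−(5/4)z − 5/4)(−4z^3 + 12z^2 − 128z + 384) + (−105z^2 − 3360)
  −4z^3 + 12z^2 − 128z + 384 = ((4/105)z − 4/35)(−105z^2 − 3360) + (0)
Last nonzero remainder: −105z^2 − 3360. Dividing through by −105 gives the monic gcd z^2 + 32.
Cancel z^2 + 32 from numerator and denominator to get the reduced form.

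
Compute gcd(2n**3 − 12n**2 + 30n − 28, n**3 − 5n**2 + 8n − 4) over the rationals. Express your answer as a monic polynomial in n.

n − 2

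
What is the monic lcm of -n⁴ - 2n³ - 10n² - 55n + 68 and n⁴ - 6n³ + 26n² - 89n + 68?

Apply the Euclidean algorithm:
  -n⁴ - 2n³ - 10n² - 55n + 68 = (-1)(n⁴ - 6n³ + 26n² - 89n + 68) + (-8n³ + 16n² - 144n + 136)
  n⁴ - 6n³ + 26n² - 89n + 68 = (-(1/8)n + 1/2)(-8n³ + 16n² - 144n + 136) + (0)
Last nonzero remainder: -8n³ + 16n² - 144n + 136. Dividing through by -8 gives the monic gcd n³ - 2n² + 18n - 17.
Then lcm(f, g) = f·g / gcd(f, g); expanding and making the result monic gives the answer.

n⁵ - 2n⁴ + 2n³ + 15n² - 288n + 272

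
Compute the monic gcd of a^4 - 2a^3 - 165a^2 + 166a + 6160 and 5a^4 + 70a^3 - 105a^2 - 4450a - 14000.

a^3 + 9a^2 - 66a - 560

Apply the Euclidean algorithm:
  a^4 - 2a^3 - 165a^2 + 166a + 6160 = (1/5)(5a^4 + 70a^3 - 105a^2 - 4450a - 14000) + (-16a^3 - 144a^2 + 1056a + 8960)
  5a^4 + 70a^3 - 105a^2 - 4450a - 14000 = (-(5/16)a - 25/16)(-16a^3 - 144a^2 + 1056a + 8960) + (0)
Last nonzero remainder: -16a^3 - 144a^2 + 1056a + 8960. Dividing through by -16 gives the monic gcd a^3 + 9a^2 - 66a - 560.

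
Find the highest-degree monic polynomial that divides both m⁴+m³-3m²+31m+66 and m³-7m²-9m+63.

m+3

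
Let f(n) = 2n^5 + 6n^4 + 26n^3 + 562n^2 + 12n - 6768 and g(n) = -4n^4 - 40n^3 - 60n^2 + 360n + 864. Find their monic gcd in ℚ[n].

n^3 + 7n^2 - 6n - 72

Repeated division with remainder:
  2n^5 + 6n^4 + 26n^3 + 562n^2 + 12n - 6768 = (-(1/2)n + 7/2)(-4n^4 - 40n^3 - 60n^2 + 360n + 864) + (136n^3 + 952n^2 - 816n - 9792)
  -4n^4 - 40n^3 - 60n^2 + 360n + 864 = (-(1/34)n - 3/34)(136n^3 + 952n^2 - 816n - 9792) + (0)
Last nonzero remainder: 136n^3 + 952n^2 - 816n - 9792. Dividing through by 136 gives the monic gcd n^3 + 7n^2 - 6n - 72.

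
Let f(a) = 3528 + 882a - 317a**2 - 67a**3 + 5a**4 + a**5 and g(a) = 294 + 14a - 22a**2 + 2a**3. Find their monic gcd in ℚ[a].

-21 - 4a + a**2

Euclidean algorithm in ℚ[a]:
  a**5 + 5a**4 - 67a**3 - 317a**2 + 882a + 3528 = ((1/2)a**2 + 8a + 51)(2a**3 - 22a**2 + 14a + 294) + (546a**2 - 2184a - 11466)
  2a**3 - 22a**2 + 14a + 294 = ((1/273)a - 1/39)(546a**2 - 2184a - 11466) + (0)
Last nonzero remainder: 546a**2 - 2184a - 11466. Dividing through by 546 gives the monic gcd a**2 - 4a - 21.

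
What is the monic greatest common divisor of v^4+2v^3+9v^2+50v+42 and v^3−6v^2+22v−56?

v^2−2v+14

By polynomial division,
  v^4+2v^3+9v^2+50v+42 = (v+8)(v^3−6v^2+22v−56) + (35v^2−70v+490)
  v^3−6v^2+22v−56 = ((1/35)v−4/35)(35v^2−70v+490) + (0)
Last nonzero remainder: 35v^2−70v+490. Dividing through by 35 gives the monic gcd v^2−2v+14.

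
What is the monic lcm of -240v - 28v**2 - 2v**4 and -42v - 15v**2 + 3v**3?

-1680v - 796v**2 + 50v**3 - 5v**5 + v**6

Apply the Euclidean algorithm:
  -2v**4 - 28v**2 - 240v = (-(2/3)v - 10/3)(3v**3 - 15v**2 - 42v) + (-106v**2 - 380v)
  3v**3 - 15v**2 - 42v = (-(3/106)v + 1365/5618)(-106v**2 - 380v) + ((141372/2809)v)
  -106v**2 - 380v = (-(148877/70686)v - 266855/35343)((141372/2809)v) + (0)
Last nonzero remainder: (141372/2809)v. Dividing through by 141372/2809 gives the monic gcd v.
Then lcm(f, g) = f·g / gcd(f, g); expanding and making the result monic gives the answer.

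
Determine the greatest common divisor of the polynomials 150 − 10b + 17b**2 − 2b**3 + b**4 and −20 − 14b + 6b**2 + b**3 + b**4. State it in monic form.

10 + 2b + b**2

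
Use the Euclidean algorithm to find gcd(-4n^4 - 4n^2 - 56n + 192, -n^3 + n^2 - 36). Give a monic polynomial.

Repeated division with remainder:
  -4n^4 - 4n^2 - 56n + 192 = (4n + 4)(-n^3 + n^2 - 36) + (-8n^2 + 88n + 336)
  -n^3 + n^2 - 36 = ((1/8)n + 5/4)(-8n^2 + 88n + 336) + (-152n - 456)
  -8n^2 + 88n + 336 = ((1/19)n - 14/19)(-152n - 456) + (0)
Last nonzero remainder: -152n - 456. Dividing through by -152 gives the monic gcd n + 3.

n + 3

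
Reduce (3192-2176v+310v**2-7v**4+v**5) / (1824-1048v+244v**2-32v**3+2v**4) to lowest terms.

(-14+5v+v**2)/(-8+2v)

Apply the Euclidean algorithm:
  v**5-7v**4+310v**2-2176v+3192 = ((1/2)v+9/2)(2v**4-32v**3+244v**2-1048v+1824) + (22v**3-264v**2+1628v-5016)
  2v**4-32v**3+244v**2-1048v+1824 = ((1/11)v-4/11)(22v**3-264v**2+1628v-5016) + (0)
Last nonzero remainder: 22v**3-264v**2+1628v-5016. Dividing through by 22 gives the monic gcd v**3-12v**2+74v-228.
Cancel v**3-12v**2+74v-228 from numerator and denominator to get the reduced form.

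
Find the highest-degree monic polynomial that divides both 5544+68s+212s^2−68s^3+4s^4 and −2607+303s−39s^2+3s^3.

By polynomial division,
  4s^4−68s^3+212s^2+68s+5544 = ((4/3)s−16/3)(3s^3−39s^2+303s−2607) + (−400s^2+5160s−8360)
  3s^3−39s^2+303s−2607 = (−(3/400)s+3/4000)(−400s^2+5160s−8360) + ((23643/100)s−260073/100)
  −400s^2+5160s−8360 = (−(40000/23643)s+76000/23643)((23643/100)s−260073/100) + (0)
Last nonzero remainder: (23643/100)s−260073/100. Dividing through by 23643/100 gives the monic gcd s−11.

−11+s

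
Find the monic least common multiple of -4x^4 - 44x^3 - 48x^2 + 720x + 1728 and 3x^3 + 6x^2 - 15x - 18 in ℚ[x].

x^6 + 10x^5 - x^4 - 214x^3 - 276x^2 + 792x + 864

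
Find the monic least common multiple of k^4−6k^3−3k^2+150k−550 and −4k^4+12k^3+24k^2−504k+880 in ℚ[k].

Euclidean algorithm in ℚ[k]:
  k^4−6k^3−3k^2+150k−550 = (−1/4)(−4k^4+12k^3+24k^2−504k+880) + (−3k^3+3k^2+24k−330)
  −4k^4+12k^3+24k^2−504k+880 = ((4/3)k−8/3)(−3k^3+3k^2+24k−330) + (0)
Last nonzero remainder: −3k^3+3k^2+24k−330. Dividing through by −3 gives the monic gcd k^3−k^2−8k+110.
Then lcm(f, g) = f·g / gcd(f, g); expanding and making the result monic gives the answer.

k^5−8k^4+9k^3+156k^2−850k+1100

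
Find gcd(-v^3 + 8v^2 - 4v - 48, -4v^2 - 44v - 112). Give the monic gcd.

Euclidean algorithm in ℚ[v]:
  -v^3 + 8v^2 - 4v - 48 = ((1/4)v - 19/4)(-4v^2 - 44v - 112) + (-185v - 580)
  -4v^2 - 44v - 112 = ((4/185)v + 1164/6845)(-185v - 580) + (-18304/1369)
  -185v - 580 = ((253265/18304)v + 198505/4576)(-18304/1369) + (0)
The last nonzero remainder is the constant -18304/1369, so the polynomials are coprime and gcd = 1.

1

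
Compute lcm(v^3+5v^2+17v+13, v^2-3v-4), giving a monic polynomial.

v^4+v^3-3v^2-55v-52

Repeated division with remainder:
  v^3+5v^2+17v+13 = (v+8)(v^2-3v-4) + (45v+45)
  v^2-3v-4 = ((1/45)v-4/45)(45v+45) + (0)
Last nonzero remainder: 45v+45. Dividing through by 45 gives the monic gcd v+1.
Then lcm(f, g) = f·g / gcd(f, g); expanding and making the result monic gives the answer.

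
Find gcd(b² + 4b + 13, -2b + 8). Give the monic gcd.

Euclidean algorithm in ℚ[b]:
  b² + 4b + 13 = (-(1/2)b - 4)(-2b + 8) + (45)
  -2b + 8 = (-(2/45)b + 8/45)(45) + (0)
The last nonzero remainder is the constant 45, so the polynomials are coprime and gcd = 1.

1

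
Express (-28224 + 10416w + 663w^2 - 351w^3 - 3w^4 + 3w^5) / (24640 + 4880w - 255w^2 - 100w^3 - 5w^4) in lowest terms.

(-63 + 30w - 3w^2)/(55 + 5w)

Repeated division with remainder:
  3w^5 - 3w^4 - 351w^3 + 663w^2 + 10416w - 28224 = (-(3/5)w + 63/5)(-5w^4 - 100w^3 - 255w^2 + 4880w + 24640) + (756w^3 + 6804w^2 - 36288w - 338688)
  -5w^4 - 100w^3 - 255w^2 + 4880w + 24640 = (-(5/756)w - 55/756)(756w^3 + 6804w^2 - 36288w - 338688) + (0)
Last nonzero remainder: 756w^3 + 6804w^2 - 36288w - 338688. Dividing through by 756 gives the monic gcd w^3 + 9w^2 - 48w - 448.
Cancel w^3 + 9w^2 - 48w - 448 from numerator and denominator to get the reduced form.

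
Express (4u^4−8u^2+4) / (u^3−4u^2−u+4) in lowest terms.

Apply the Euclidean algorithm:
  4u^4−8u^2+4 = (4u+16)(u^3−4u^2−u+4) + (60u^2−60)
  u^3−4u^2−u+4 = ((1/60)u−1/15)(60u^2−60) + (0)
Last nonzero remainder: 60u^2−60. Dividing through by 60 gives the monic gcd u^2−1.
Cancel u^2−1 from numerator and denominator to get the reduced form.

(4u^2−4)/(u−4)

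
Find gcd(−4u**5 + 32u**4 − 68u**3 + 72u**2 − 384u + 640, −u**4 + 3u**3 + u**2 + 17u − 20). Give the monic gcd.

Euclidean algorithm in ℚ[u]:
  −4u**5 + 32u**4 − 68u**3 + 72u**2 − 384u + 640 = (4u − 20)(−u**4 + 3u**3 + u**2 + 17u − 20) + (−12u**3 + 24u**2 + 36u + 240)
  −u**4 + 3u**3 + u**2 + 17u − 20 = ((1/12)u − 1/12)(−12u**3 + 24u**2 + 36u + 240) + (0)
Last nonzero remainder: −12u**3 + 24u**2 + 36u + 240. Dividing through by −12 gives the monic gcd u**3 − 2u**2 − 3u − 20.

u**3 − 2u**2 − 3u − 20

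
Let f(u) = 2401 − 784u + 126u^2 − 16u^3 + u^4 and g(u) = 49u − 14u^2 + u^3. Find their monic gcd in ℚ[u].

49 − 14u + u^2

Euclidean algorithm in ℚ[u]:
  u^4 − 16u^3 + 126u^2 − 784u + 2401 = (u − 2)(u^3 − 14u^2 + 49u) + (49u^2 − 686u + 2401)
  u^3 − 14u^2 + 49u = ((1/49)u)(49u^2 − 686u + 2401) + (0)
Last nonzero remainder: 49u^2 − 686u + 2401. Dividing through by 49 gives the monic gcd u^2 − 14u + 49.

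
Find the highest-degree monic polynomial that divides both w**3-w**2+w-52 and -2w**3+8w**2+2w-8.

Euclidean algorithm in ℚ[w]:
  w**3-w**2+w-52 = (-1/2)(-2w**3+8w**2+2w-8) + (3w**2+2w-56)
  -2w**3+8w**2+2w-8 = (-(2/3)w+28/9)(3w**2+2w-56) + (-(374/9)w+1496/9)
  3w**2+2w-56 = (-(27/374)w-63/187)(-(374/9)w+1496/9) + (0)
Last nonzero remainder: -(374/9)w+1496/9. Dividing through by -374/9 gives the monic gcd w-4.

w-4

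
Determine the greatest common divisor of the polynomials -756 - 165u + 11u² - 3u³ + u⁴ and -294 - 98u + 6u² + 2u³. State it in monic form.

-21 - 4u + u²

Apply the Euclidean algorithm:
  u⁴ - 3u³ + 11u² - 165u - 756 = ((1/2)u - 3)(2u³ + 6u² - 98u - 294) + (78u² - 312u - 1638)
  2u³ + 6u² - 98u - 294 = ((1/39)u + 7/39)(78u² - 312u - 1638) + (0)
Last nonzero remainder: 78u² - 312u - 1638. Dividing through by 78 gives the monic gcd u² - 4u - 21.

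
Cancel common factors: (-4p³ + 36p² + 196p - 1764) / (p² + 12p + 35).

Apply the Euclidean algorithm:
  -4p³ + 36p² + 196p - 1764 = (-4p + 84)(p² + 12p + 35) + (-672p - 4704)
  p² + 12p + 35 = (-(1/672)p - 5/672)(-672p - 4704) + (0)
Last nonzero remainder: -672p - 4704. Dividing through by -672 gives the monic gcd p + 7.
Cancel p + 7 from numerator and denominator to get the reduced form.

(-4p² + 64p - 252)/(p + 5)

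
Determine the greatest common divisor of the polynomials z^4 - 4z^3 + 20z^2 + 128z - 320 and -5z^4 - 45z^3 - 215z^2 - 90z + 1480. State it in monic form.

Repeated division with remainder:
  z^4 - 4z^3 + 20z^2 + 128z - 320 = (-1/5)(-5z^4 - 45z^3 - 215z^2 - 90z + 1480) + (-13z^3 - 23z^2 + 110z - 24)
  -5z^4 - 45z^3 - 215z^2 - 90z + 1480 = ((5/13)z + 470/169)(-13z^3 - 23z^2 + 110z - 24) + (-(32675/169)z^2 - (65350/169)z + 261400/169)
  -13z^3 - 23z^2 + 110z - 24 = ((2197/32675)z - 507/32675)(-(32675/169)z^2 - (65350/169)z + 261400/169) + (0)
Last nonzero remainder: -(32675/169)z^2 - (65350/169)z + 261400/169. Dividing through by -32675/169 gives the monic gcd z^2 + 2z - 8.

z^2 + 2z - 8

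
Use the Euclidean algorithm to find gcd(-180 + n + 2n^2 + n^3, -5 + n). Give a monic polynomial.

-5 + n

Apply the Euclidean algorithm:
  n^3 + 2n^2 + n - 180 = (n^2 + 7n + 36)(n - 5) + (0)
The last nonzero remainder n - 5 is already monic.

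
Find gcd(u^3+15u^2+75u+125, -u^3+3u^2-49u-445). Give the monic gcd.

u+5

Euclidean algorithm in ℚ[u]:
  u^3+15u^2+75u+125 = (-1)(-u^3+3u^2-49u-445) + (18u^2+26u-320)
  -u^3+3u^2-49u-445 = (-(1/18)u+20/81)(18u^2+26u-320) + (-(5929/81)u-29645/81)
  18u^2+26u-320 = (-(1458/5929)u+5184/5929)(-(5929/81)u-29645/81) + (0)
Last nonzero remainder: -(5929/81)u-29645/81. Dividing through by -5929/81 gives the monic gcd u+5.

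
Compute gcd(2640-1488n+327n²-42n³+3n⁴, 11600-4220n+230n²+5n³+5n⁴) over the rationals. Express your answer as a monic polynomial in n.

By polynomial division,
  3n⁴-42n³+327n²-1488n+2640 = (3/5)(5n⁴+5n³+230n²-4220n+11600) + (-45n³+189n²+1044n-4320)
  5n⁴+5n³+230n²-4220n+11600 = (-(1/9)n-26/45)(-45n³+189n²+1044n-4320) + ((2276/5)n²-(20484/5)n+9104)
  -45n³+189n²+1044n-4320 = (-(225/2276)n-270/569)((2276/5)n²-(20484/5)n+9104) + (0)
Last nonzero remainder: (2276/5)n²-(20484/5)n+9104. Dividing through by 2276/5 gives the monic gcd n²-9n+20.

20-9n+n²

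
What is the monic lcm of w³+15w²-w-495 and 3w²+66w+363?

w⁴+26w³+164w²-506w-5445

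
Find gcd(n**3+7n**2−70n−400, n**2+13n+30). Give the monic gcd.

n+10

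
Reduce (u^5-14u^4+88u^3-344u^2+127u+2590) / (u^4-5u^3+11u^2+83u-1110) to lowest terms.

Euclidean algorithm in ℚ[u]:
  u^5-14u^4+88u^3-344u^2+127u+2590 = (u-9)(u^4-5u^3+11u^2+83u-1110) + (32u^3-328u^2+1984u-7400)
  u^4-5u^3+11u^2+83u-1110 = ((1/32)u+21/128)(32u^3-328u^2+1984u-7400) + ((45/16)u^2-(45/4)u+1665/16)
  32u^3-328u^2+1984u-7400 = ((512/45)u-640/9)((45/16)u^2-(45/4)u+1665/16) + (0)
Last nonzero remainder: (45/16)u^2-(45/4)u+1665/16. Dividing through by 45/16 gives the monic gcd u^2-4u+37.
Cancel u^2-4u+37 from numerator and denominator to get the reduced form.

(u^3-10u^2+11u+70)/(u^2-u-30)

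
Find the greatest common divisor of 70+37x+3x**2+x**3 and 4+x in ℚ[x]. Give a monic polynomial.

1

Apply the Euclidean algorithm:
  x**3+3x**2+37x+70 = (x**2-x+41)(x+4) + (-94)
  x+4 = (-(1/94)x-2/47)(-94) + (0)
The last nonzero remainder is the constant -94, so the polynomials are coprime and gcd = 1.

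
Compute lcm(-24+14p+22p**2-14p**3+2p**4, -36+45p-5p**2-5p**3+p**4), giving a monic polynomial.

-36+9p+40p**2-10p**3-4p**4+p**5

Apply the Euclidean algorithm:
  2p**4-14p**3+22p**2+14p-24 = (2)(p**4-5p**3-5p**2+45p-36) + (-4p**3+32p**2-76p+48)
  p**4-5p**3-5p**2+45p-36 = (-(1/4)p-3/4)(-4p**3+32p**2-76p+48) + (0)
Last nonzero remainder: -4p**3+32p**2-76p+48. Dividing through by -4 gives the monic gcd p**3-8p**2+19p-12.
Then lcm(f, g) = f·g / gcd(f, g); expanding and making the result monic gives the answer.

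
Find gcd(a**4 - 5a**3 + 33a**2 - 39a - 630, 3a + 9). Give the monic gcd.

Repeated division with remainder:
  a**4 - 5a**3 + 33a**2 - 39a - 630 = ((1/3)a**3 - (8/3)a**2 + 19a - 70)(3a + 9) + (0)
Last nonzero remainder: 3a + 9. Dividing through by 3 gives the monic gcd a + 3.

a + 3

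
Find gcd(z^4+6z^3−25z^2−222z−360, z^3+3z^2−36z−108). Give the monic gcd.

By polynomial division,
  z^4+6z^3−25z^2−222z−360 = (z+3)(z^3+3z^2−36z−108) + (2z^2−6z−36)
  z^3+3z^2−36z−108 = ((1/2)z+3)(2z^2−6z−36) + (0)
Last nonzero remainder: 2z^2−6z−36. Dividing through by 2 gives the monic gcd z^2−3z−18.

z^2−3z−18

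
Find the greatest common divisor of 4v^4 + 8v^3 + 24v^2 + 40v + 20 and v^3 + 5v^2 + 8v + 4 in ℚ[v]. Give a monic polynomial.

Apply the Euclidean algorithm:
  4v^4 + 8v^3 + 24v^2 + 40v + 20 = (4v - 12)(v^3 + 5v^2 + 8v + 4) + (52v^2 + 120v + 68)
  v^3 + 5v^2 + 8v + 4 = ((1/52)v + 35/676)(52v^2 + 120v + 68) + ((81/169)v + 81/169)
  52v^2 + 120v + 68 = ((8788/81)v + 11492/81)((81/169)v + 81/169) + (0)
Last nonzero remainder: (81/169)v + 81/169. Dividing through by 81/169 gives the monic gcd v + 1.

v + 1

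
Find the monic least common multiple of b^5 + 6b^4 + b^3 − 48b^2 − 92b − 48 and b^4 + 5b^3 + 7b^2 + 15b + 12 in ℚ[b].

Euclidean algorithm in ℚ[b]:
  b^5 + 6b^4 + b^3 − 48b^2 − 92b − 48 = (b + 1)(b^4 + 5b^3 + 7b^2 + 15b + 12) + (−11b^3 − 70b^2 − 119b − 60)
  b^4 + 5b^3 + 7b^2 + 15b + 12 = (−(1/11)b + 15/121)(−11b^3 − 70b^2 − 119b − 60) + ((588/121)b^2 + (2940/121)b + 2352/121)
  −11b^3 − 70b^2 − 119b − 60 = (−(1331/588)b − 605/196)((588/121)b^2 + (2940/121)b + 2352/121) + (0)
Last nonzero remainder: (588/121)b^2 + (2940/121)b + 2352/121. Dividing through by 588/121 gives the monic gcd b^2 + 5b + 4.
Then lcm(f, g) = f·g / gcd(f, g); expanding and making the result monic gives the answer.

b^7 + 6b^6 + 4b^5 − 30b^4 − 89b^3 − 192b^2 − 276b − 144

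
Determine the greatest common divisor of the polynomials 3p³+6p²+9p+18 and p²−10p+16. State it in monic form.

1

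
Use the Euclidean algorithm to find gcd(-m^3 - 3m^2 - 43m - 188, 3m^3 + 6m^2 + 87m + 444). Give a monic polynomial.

m + 4

By polynomial division,
  -m^3 - 3m^2 - 43m - 188 = (-1/3)(3m^3 + 6m^2 + 87m + 444) + (-m^2 - 14m - 40)
  3m^3 + 6m^2 + 87m + 444 = (-3m + 36)(-m^2 - 14m - 40) + (471m + 1884)
  -m^2 - 14m - 40 = (-(1/471)m - 10/471)(471m + 1884) + (0)
Last nonzero remainder: 471m + 1884. Dividing through by 471 gives the monic gcd m + 4.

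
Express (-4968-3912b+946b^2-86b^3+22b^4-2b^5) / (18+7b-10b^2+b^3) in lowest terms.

(552-56b+6b^2-2b^3)/(-2+b)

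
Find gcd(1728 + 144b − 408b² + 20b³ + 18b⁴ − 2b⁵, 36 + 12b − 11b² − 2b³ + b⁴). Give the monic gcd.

−6 − b + b²

Euclidean algorithm in ℚ[b]:
  −2b⁵ + 18b⁴ + 20b³ − 408b² + 144b + 1728 = (−2b + 14)(b⁴ − 2b³ − 11b² + 12b + 36) + (26b³ − 230b² + 48b + 1224)
  b⁴ − 2b³ − 11b² + 12b + 36 = ((1/26)b + 89/338)(26b³ − 230b² + 48b + 1224) + ((8064/169)b² − (8064/169)b − 48384/169)
  26b³ − 230b² + 48b + 1224 = ((2197/4032)b − 2873/672)((8064/169)b² − (8064/169)b − 48384/169) + (0)
Last nonzero remainder: (8064/169)b² − (8064/169)b − 48384/169. Dividing through by 8064/169 gives the monic gcd b² − b − 6.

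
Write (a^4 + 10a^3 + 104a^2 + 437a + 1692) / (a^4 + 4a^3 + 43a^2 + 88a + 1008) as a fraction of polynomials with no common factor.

(a^2 + 3a + 47)/(a^2 - 3a + 28)

Repeated division with remainder:
  a^4 + 10a^3 + 104a^2 + 437a + 1692 = (a^4 + 4a^3 + 43a^2 + 88a + 1008) + (6a^3 + 61a^2 + 349a + 684)
  a^4 + 4a^3 + 43a^2 + 88a + 1008 = ((1/6)a - 37/36)(6a^3 + 61a^2 + 349a + 684) + ((1711/36)a^2 + (11977/36)a + 1711)
  6a^3 + 61a^2 + 349a + 684 = ((216/1711)a + 684/1711)((1711/36)a^2 + (11977/36)a + 1711) + (0)
Last nonzero remainder: (1711/36)a^2 + (11977/36)a + 1711. Dividing through by 1711/36 gives the monic gcd a^2 + 7a + 36.
Cancel a^2 + 7a + 36 from numerator and denominator to get the reduced form.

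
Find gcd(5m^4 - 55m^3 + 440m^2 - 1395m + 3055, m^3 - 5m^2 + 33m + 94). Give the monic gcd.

m^2 - 7m + 47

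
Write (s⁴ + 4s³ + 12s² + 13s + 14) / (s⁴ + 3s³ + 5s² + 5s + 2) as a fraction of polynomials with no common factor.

(s² + 3s + 7)/(s² + 2s + 1)

By polynomial division,
  s⁴ + 4s³ + 12s² + 13s + 14 = (s⁴ + 3s³ + 5s² + 5s + 2) + (s³ + 7s² + 8s + 12)
  s⁴ + 3s³ + 5s² + 5s + 2 = (s - 4)(s³ + 7s² + 8s + 12) + (25s² + 25s + 50)
  s³ + 7s² + 8s + 12 = ((1/25)s + 6/25)(25s² + 25s + 50) + (0)
Last nonzero remainder: 25s² + 25s + 50. Dividing through by 25 gives the monic gcd s² + s + 2.
Cancel s² + s + 2 from numerator and denominator to get the reduced form.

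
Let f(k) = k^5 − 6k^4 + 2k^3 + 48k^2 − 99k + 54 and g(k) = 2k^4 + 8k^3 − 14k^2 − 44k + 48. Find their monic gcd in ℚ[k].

Euclidean algorithm in ℚ[k]:
  k^5 − 6k^4 + 2k^3 + 48k^2 − 99k + 54 = ((1/2)k − 5)(2k^4 + 8k^3 − 14k^2 − 44k + 48) + (49k^3 − 343k + 294)
  2k^4 + 8k^3 − 14k^2 − 44k + 48 = ((2/49)k + 8/49)(49k^3 − 343k + 294) + (0)
Last nonzero remainder: 49k^3 − 343k + 294. Dividing through by 49 gives the monic gcd k^3 − 7k + 6.

k^3 − 7k + 6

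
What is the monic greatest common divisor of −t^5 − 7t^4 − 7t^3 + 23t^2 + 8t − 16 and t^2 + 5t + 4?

t^2 + 5t + 4

Repeated division with remainder:
  −t^5 − 7t^4 − 7t^3 + 23t^2 + 8t − 16 = (−t^3 − 2t^2 + 7t − 4)(t^2 + 5t + 4) + (0)
The last nonzero remainder t^2 + 5t + 4 is already monic.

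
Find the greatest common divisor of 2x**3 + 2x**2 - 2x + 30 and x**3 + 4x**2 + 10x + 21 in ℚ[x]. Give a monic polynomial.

x + 3

Repeated division with remainder:
  2x**3 + 2x**2 - 2x + 30 = (2)(x**3 + 4x**2 + 10x + 21) + (-6x**2 - 22x - 12)
  x**3 + 4x**2 + 10x + 21 = (-(1/6)x - 1/18)(-6x**2 - 22x - 12) + ((61/9)x + 61/3)
  -6x**2 - 22x - 12 = (-(54/61)x - 36/61)((61/9)x + 61/3) + (0)
Last nonzero remainder: (61/9)x + 61/3. Dividing through by 61/9 gives the monic gcd x + 3.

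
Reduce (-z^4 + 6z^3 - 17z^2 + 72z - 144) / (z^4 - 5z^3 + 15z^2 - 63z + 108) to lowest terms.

(-z + 4)/(z - 3)

By polynomial division,
  -z^4 + 6z^3 - 17z^2 + 72z - 144 = (-1)(z^4 - 5z^3 + 15z^2 - 63z + 108) + (z^3 - 2z^2 + 9z - 36)
  z^4 - 5z^3 + 15z^2 - 63z + 108 = (z - 3)(z^3 - 2z^2 + 9z - 36) + (0)
The last nonzero remainder z^3 - 2z^2 + 9z - 36 is already monic.
Cancel z^3 - 2z^2 + 9z - 36 from numerator and denominator to get the reduced form.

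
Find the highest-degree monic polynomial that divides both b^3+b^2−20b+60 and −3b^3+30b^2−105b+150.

b^2−5b+10

Apply the Euclidean algorithm:
  b^3+b^2−20b+60 = (−1/3)(−3b^3+30b^2−105b+150) + (11b^2−55b+110)
  −3b^3+30b^2−105b+150 = (−(3/11)b+15/11)(11b^2−55b+110) + (0)
Last nonzero remainder: 11b^2−55b+110. Dividing through by 11 gives the monic gcd b^2−5b+10.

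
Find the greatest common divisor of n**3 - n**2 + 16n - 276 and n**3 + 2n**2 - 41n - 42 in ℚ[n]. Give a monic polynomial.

n - 6

Apply the Euclidean algorithm:
  n**3 - n**2 + 16n - 276 = (n**3 + 2n**2 - 41n - 42) + (-3n**2 + 57n - 234)
  n**3 + 2n**2 - 41n - 42 = (-(1/3)n - 7)(-3n**2 + 57n - 234) + (280n - 1680)
  -3n**2 + 57n - 234 = (-(3/280)n + 39/280)(280n - 1680) + (0)
Last nonzero remainder: 280n - 1680. Dividing through by 280 gives the monic gcd n - 6.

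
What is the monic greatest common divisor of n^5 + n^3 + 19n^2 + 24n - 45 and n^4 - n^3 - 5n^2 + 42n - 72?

Repeated division with remainder:
  n^5 + n^3 + 19n^2 + 24n - 45 = (n + 1)(n^4 - n^3 - 5n^2 + 42n - 72) + (7n^3 - 18n^2 + 54n + 27)
  n^4 - n^3 - 5n^2 + 42n - 72 = ((1/7)n + 11/49)(7n^3 - 18n^2 + 54n + 27) + (-(425/49)n^2 + (1275/49)n - 3825/49)
  7n^3 - 18n^2 + 54n + 27 = (-(343/425)n - 147/425)(-(425/49)n^2 + (1275/49)n - 3825/49) + (0)
Last nonzero remainder: -(425/49)n^2 + (1275/49)n - 3825/49. Dividing through by -425/49 gives the monic gcd n^2 - 3n + 9.

n^2 - 3n + 9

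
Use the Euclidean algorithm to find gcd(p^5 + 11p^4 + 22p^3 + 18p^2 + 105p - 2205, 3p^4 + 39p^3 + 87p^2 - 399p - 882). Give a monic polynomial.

By polynomial division,
  p^5 + 11p^4 + 22p^3 + 18p^2 + 105p - 2205 = ((1/3)p - 2/3)(3p^4 + 39p^3 + 87p^2 - 399p - 882) + (19p^3 + 209p^2 + 133p - 2793)
  3p^4 + 39p^3 + 87p^2 - 399p - 882 = ((3/19)p + 6/19)(19p^3 + 209p^2 + 133p - 2793) + (0)
Last nonzero remainder: 19p^3 + 209p^2 + 133p - 2793. Dividing through by 19 gives the monic gcd p^3 + 11p^2 + 7p - 147.

p^3 + 11p^2 + 7p - 147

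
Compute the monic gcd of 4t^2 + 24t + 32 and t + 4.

t + 4

Euclidean algorithm in ℚ[t]:
  4t^2 + 24t + 32 = (4t + 8)(t + 4) + (0)
The last nonzero remainder t + 4 is already monic.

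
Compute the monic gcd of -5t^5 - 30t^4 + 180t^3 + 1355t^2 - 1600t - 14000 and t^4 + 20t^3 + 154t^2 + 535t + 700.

t^3 + 15t^2 + 79t + 140

Apply the Euclidean algorithm:
  -5t^5 - 30t^4 + 180t^3 + 1355t^2 - 1600t - 14000 = (-5t + 70)(t^4 + 20t^3 + 154t^2 + 535t + 700) + (-450t^3 - 6750t^2 - 35550t - 63000)
  t^4 + 20t^3 + 154t^2 + 535t + 700 = (-(1/450)t - 1/90)(-450t^3 - 6750t^2 - 35550t - 63000) + (0)
Last nonzero remainder: -450t^3 - 6750t^2 - 35550t - 63000. Dividing through by -450 gives the monic gcd t^3 + 15t^2 + 79t + 140.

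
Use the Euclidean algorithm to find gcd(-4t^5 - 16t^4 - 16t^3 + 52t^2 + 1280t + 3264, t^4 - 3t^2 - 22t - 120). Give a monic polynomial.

Repeated division with remainder:
  -4t^5 - 16t^4 - 16t^3 + 52t^2 + 1280t + 3264 = (-4t - 16)(t^4 - 3t^2 - 22t - 120) + (-28t^3 - 84t^2 + 448t + 1344)
  t^4 - 3t^2 - 22t - 120 = (-(1/28)t + 3/28)(-28t^3 - 84t^2 + 448t + 1344) + (22t^2 - 22t - 264)
  -28t^3 - 84t^2 + 448t + 1344 = (-(14/11)t - 56/11)(22t^2 - 22t - 264) + (0)
Last nonzero remainder: 22t^2 - 22t - 264. Dividing through by 22 gives the monic gcd t^2 - t - 12.

t^2 - t - 12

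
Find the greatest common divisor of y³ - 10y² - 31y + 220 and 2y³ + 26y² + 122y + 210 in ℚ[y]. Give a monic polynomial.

y + 5

Apply the Euclidean algorithm:
  y³ - 10y² - 31y + 220 = (1/2)(2y³ + 26y² + 122y + 210) + (-23y² - 92y + 115)
  2y³ + 26y² + 122y + 210 = (-(2/23)y - 18/23)(-23y² - 92y + 115) + (60y + 300)
  -23y² - 92y + 115 = (-(23/60)y + 23/60)(60y + 300) + (0)
Last nonzero remainder: 60y + 300. Dividing through by 60 gives the monic gcd y + 5.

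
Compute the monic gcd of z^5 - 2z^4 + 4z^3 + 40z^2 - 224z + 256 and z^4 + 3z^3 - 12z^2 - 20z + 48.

Euclidean algorithm in ℚ[z]:
  z^5 - 2z^4 + 4z^3 + 40z^2 - 224z + 256 = (z - 5)(z^4 + 3z^3 - 12z^2 - 20z + 48) + (31z^3 - 372z + 496)
  z^4 + 3z^3 - 12z^2 - 20z + 48 = ((1/31)z + 3/31)(31z^3 - 372z + 496) + (0)
Last nonzero remainder: 31z^3 - 372z + 496. Dividing through by 31 gives the monic gcd z^3 - 12z + 16.

z^3 - 12z + 16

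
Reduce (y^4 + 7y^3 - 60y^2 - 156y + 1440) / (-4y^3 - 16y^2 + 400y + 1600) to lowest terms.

(-y^3 + 3y^2 + 30y - 144)/(4y^2 - 24y - 160)

Euclidean algorithm in ℚ[y]:
  y^4 + 7y^3 - 60y^2 - 156y + 1440 = (-(1/4)y - 3/4)(-4y^3 - 16y^2 + 400y + 1600) + (28y^2 + 544y + 2640)
  -4y^3 - 16y^2 + 400y + 1600 = (-(1/7)y + 108/49)(28y^2 + 544y + 2640) + (-(20672/49)y - 206720/49)
  28y^2 + 544y + 2640 = (-(343/5168)y - 1617/2584)(-(20672/49)y - 206720/49) + (0)
Last nonzero remainder: -(20672/49)y - 206720/49. Dividing through by -20672/49 gives the monic gcd y + 10.
Cancel y + 10 from numerator and denominator to get the reduced form.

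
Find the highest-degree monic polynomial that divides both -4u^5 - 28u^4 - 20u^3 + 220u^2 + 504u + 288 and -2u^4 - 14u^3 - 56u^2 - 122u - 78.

Euclidean algorithm in ℚ[u]:
  -4u^5 - 28u^4 - 20u^3 + 220u^2 + 504u + 288 = (2u)(-2u^4 - 14u^3 - 56u^2 - 122u - 78) + (92u^3 + 464u^2 + 660u + 288)
  -2u^4 - 14u^3 - 56u^2 - 122u - 78 = (-(1/46)u - 45/1058)(92u^3 + 464u^2 + 660u + 288) + (-(11594/529)u^2 - (46376/529)u - 34782/529)
  92u^3 + 464u^2 + 660u + 288 = (-(24334/5797)u - 25392/5797)(-(11594/529)u^2 - (46376/529)u - 34782/529) + (0)
Last nonzero remainder: -(11594/529)u^2 - (46376/529)u - 34782/529. Dividing through by -11594/529 gives the monic gcd u^2 + 4u + 3.

u^2 + 4u + 3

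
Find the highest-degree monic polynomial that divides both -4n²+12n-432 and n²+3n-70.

Euclidean algorithm in ℚ[n]:
  -4n²+12n-432 = (-4)(n²+3n-70) + (24n-712)
  n²+3n-70 = ((1/24)n+49/36)(24n-712) + (8092/9)
  24n-712 = ((54/2023)n-1602/2023)(8092/9) + (0)
The last nonzero remainder is the constant 8092/9, so the polynomials are coprime and gcd = 1.

1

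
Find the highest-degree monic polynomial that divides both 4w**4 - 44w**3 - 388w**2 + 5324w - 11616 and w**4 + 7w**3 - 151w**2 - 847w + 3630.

w**3 - 3w**2 - 121w + 363

By polynomial division,
  4w**4 - 44w**3 - 388w**2 + 5324w - 11616 = (4)(w**4 + 7w**3 - 151w**2 - 847w + 3630) + (-72w**3 + 216w**2 + 8712w - 26136)
  w**4 + 7w**3 - 151w**2 - 847w + 3630 = (-(1/72)w - 5/36)(-72w**3 + 216w**2 + 8712w - 26136) + (0)
Last nonzero remainder: -72w**3 + 216w**2 + 8712w - 26136. Dividing through by -72 gives the monic gcd w**3 - 3w**2 - 121w + 363.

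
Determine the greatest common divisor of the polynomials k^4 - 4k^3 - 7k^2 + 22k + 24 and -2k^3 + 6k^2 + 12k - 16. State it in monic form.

k^2 - 2k - 8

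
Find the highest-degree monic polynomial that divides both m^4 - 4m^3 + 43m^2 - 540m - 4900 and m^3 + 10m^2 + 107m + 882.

m^2 + m + 98

Euclidean algorithm in ℚ[m]:
  m^4 - 4m^3 + 43m^2 - 540m - 4900 = (m - 14)(m^3 + 10m^2 + 107m + 882) + (76m^2 + 76m + 7448)
  m^3 + 10m^2 + 107m + 882 = ((1/76)m + 9/76)(76m^2 + 76m + 7448) + (0)
Last nonzero remainder: 76m^2 + 76m + 7448. Dividing through by 76 gives the monic gcd m^2 + m + 98.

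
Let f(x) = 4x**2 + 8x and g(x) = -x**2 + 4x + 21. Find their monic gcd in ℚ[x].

Euclidean algorithm in ℚ[x]:
  4x**2 + 8x = (-4)(-x**2 + 4x + 21) + (24x + 84)
  -x**2 + 4x + 21 = (-(1/24)x + 5/16)(24x + 84) + (-21/4)
  24x + 84 = (-(32/7)x - 16)(-21/4) + (0)
The last nonzero remainder is the constant -21/4, so the polynomials are coprime and gcd = 1.

1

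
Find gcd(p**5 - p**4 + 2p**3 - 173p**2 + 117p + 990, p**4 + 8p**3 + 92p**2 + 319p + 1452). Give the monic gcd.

p**2 + 5p + 33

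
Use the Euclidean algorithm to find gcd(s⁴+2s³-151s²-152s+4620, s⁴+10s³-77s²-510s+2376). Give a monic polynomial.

s²+5s-66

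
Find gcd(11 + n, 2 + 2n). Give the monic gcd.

1

Apply the Euclidean algorithm:
  n + 11 = (1/2)(2n + 2) + (10)
  2n + 2 = ((1/5)n + 1/5)(10) + (0)
The last nonzero remainder is the constant 10, so the polynomials are coprime and gcd = 1.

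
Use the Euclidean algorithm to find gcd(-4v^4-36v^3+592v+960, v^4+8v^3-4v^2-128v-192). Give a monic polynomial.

v^3+4v^2-20v-48

Apply the Euclidean algorithm:
  -4v^4-36v^3+592v+960 = (-4)(v^4+8v^3-4v^2-128v-192) + (-4v^3-16v^2+80v+192)
  v^4+8v^3-4v^2-128v-192 = (-(1/4)v-1)(-4v^3-16v^2+80v+192) + (0)
Last nonzero remainder: -4v^3-16v^2+80v+192. Dividing through by -4 gives the monic gcd v^3+4v^2-20v-48.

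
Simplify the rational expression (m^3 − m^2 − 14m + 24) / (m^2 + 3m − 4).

Repeated division with remainder:
  m^3 − m^2 − 14m + 24 = (m − 4)(m^2 + 3m − 4) + (2m + 8)
  m^2 + 3m − 4 = ((1/2)m − 1/2)(2m + 8) + (0)
Last nonzero remainder: 2m + 8. Dividing through by 2 gives the monic gcd m + 4.
Cancel m + 4 from numerator and denominator to get the reduced form.

(m^2 − 5m + 6)/(m − 1)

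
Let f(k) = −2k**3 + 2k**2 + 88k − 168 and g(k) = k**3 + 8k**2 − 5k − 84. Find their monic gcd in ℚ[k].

k + 7

Euclidean algorithm in ℚ[k]:
  −2k**3 + 2k**2 + 88k − 168 = (−2)(k**3 + 8k**2 − 5k − 84) + (18k**2 + 78k − 336)
  k**3 + 8k**2 − 5k − 84 = ((1/18)k + 11/54)(18k**2 + 78k − 336) + (−(20/9)k − 140/9)
  18k**2 + 78k − 336 = (−(81/10)k + 108/5)(−(20/9)k − 140/9) + (0)
Last nonzero remainder: −(20/9)k − 140/9. Dividing through by −20/9 gives the monic gcd k + 7.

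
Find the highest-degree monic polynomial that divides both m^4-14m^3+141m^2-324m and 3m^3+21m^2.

m

Apply the Euclidean algorithm:
  m^4-14m^3+141m^2-324m = ((1/3)m-7)(3m^3+21m^2) + (288m^2-324m)
  3m^3+21m^2 = ((1/96)m+65/768)(288m^2-324m) + ((1755/64)m)
  288m^2-324m = ((2048/195)m-768/65)((1755/64)m) + (0)
Last nonzero remainder: (1755/64)m. Dividing through by 1755/64 gives the monic gcd m.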